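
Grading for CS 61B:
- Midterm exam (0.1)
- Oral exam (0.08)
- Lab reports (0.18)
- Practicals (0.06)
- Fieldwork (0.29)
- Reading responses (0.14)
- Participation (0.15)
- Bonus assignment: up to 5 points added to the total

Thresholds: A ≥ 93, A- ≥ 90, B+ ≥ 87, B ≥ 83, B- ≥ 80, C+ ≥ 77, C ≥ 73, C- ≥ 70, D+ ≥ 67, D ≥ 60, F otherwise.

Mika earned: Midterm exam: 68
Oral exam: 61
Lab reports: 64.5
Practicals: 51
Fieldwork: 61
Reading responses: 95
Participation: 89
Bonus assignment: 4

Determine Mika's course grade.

C

Weighted total:
  Midterm exam 68 × 0.1 = 6.8
  Oral exam 61 × 0.08 = 4.88
  Lab reports 64.5 × 0.18 = 11.61
  Practicals 51 × 0.06 = 3.06
  Fieldwork 61 × 0.29 = 17.69
  Reading responses 95 × 0.14 = 13.3
  Participation 89 × 0.15 = 13.35
Sum = 70.69
Bonus assignment: 70.69 + 4 = 74.69
74.69 is ≥ 73 and < 77 → C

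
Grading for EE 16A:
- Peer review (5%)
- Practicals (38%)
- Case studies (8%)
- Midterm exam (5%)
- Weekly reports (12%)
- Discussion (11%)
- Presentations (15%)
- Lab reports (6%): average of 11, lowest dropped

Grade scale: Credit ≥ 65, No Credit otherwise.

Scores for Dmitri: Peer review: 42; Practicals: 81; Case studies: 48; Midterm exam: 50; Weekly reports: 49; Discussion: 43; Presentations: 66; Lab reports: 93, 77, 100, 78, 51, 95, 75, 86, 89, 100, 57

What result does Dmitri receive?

Lab reports: drop 51 → average of remaining 10 = 850/10 = 85
Weighted total:
  Peer review 42 × 0.05 = 2.1
  Practicals 81 × 0.38 = 30.78
  Case studies 48 × 0.08 = 3.84
  Midterm exam 50 × 0.05 = 2.5
  Weekly reports 49 × 0.12 = 5.88
  Discussion 43 × 0.11 = 4.73
  Presentations 66 × 0.15 = 9.9
  Lab reports 85 × 0.06 = 5.1
Sum = 64.83
64.83 < 65 → No Credit

No Credit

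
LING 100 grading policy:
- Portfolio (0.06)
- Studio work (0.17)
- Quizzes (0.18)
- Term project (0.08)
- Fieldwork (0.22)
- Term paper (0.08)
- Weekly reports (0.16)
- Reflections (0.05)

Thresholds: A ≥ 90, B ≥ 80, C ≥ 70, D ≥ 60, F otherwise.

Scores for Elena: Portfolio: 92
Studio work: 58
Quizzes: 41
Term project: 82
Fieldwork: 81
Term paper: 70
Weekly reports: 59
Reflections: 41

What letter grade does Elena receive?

Weighted total:
  Portfolio 92 × 0.06 = 5.52
  Studio work 58 × 0.17 = 9.86
  Quizzes 41 × 0.18 = 7.38
  Term project 82 × 0.08 = 6.56
  Fieldwork 81 × 0.22 = 17.82
  Term paper 70 × 0.08 = 5.6
  Weekly reports 59 × 0.16 = 9.44
  Reflections 41 × 0.05 = 2.05
Sum = 64.23
64.23 is ≥ 60 and < 70 → D

D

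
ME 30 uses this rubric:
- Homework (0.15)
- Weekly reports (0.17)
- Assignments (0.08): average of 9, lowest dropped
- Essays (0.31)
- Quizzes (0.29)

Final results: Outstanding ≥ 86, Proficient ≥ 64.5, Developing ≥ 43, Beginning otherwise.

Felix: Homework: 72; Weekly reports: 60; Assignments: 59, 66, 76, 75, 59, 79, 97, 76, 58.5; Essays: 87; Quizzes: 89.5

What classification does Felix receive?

Proficient

Assignments: drop 58.5 → average of remaining 8 = 587/8 = 73.375
Weighted total:
  Homework 72 × 0.15 = 10.8
  Weekly reports 60 × 0.17 = 10.2
  Assignments 73.375 × 0.08 = 5.87
  Essays 87 × 0.31 = 26.97
  Quizzes 89.5 × 0.29 = 25.955
Sum = 79.795
79.795 is ≥ 64.5 and < 86 → Proficient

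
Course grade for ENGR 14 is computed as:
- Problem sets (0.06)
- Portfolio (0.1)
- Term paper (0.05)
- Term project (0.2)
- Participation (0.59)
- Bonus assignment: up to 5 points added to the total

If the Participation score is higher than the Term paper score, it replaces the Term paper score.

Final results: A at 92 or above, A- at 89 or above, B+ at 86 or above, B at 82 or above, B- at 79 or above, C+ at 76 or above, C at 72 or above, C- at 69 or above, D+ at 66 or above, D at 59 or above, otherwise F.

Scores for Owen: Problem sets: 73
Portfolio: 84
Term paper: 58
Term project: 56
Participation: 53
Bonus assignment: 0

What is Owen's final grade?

F

Participation (53) ≤ Term paper (58), so Term paper stays at 58.
Weighted total:
  Problem sets 73 × 0.06 = 4.38
  Portfolio 84 × 0.1 = 8.4
  Term paper 58 × 0.05 = 2.9
  Term project 56 × 0.2 = 11.2
  Participation 53 × 0.59 = 31.27
Sum = 58.15
Bonus assignment: 58.15 + 0 = 58.15
58.15 < 59 → F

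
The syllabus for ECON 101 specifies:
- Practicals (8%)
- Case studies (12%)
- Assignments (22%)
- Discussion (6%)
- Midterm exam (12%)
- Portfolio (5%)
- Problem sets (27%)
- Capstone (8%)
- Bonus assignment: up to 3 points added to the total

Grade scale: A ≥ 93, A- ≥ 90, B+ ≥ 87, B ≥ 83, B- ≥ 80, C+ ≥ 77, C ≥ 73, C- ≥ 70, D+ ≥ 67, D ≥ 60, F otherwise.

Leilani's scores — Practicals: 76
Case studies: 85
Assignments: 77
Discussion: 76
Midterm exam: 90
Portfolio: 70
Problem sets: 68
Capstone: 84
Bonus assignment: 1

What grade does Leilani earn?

C+

Weighted total:
  Practicals 76 × 0.08 = 6.08
  Case studies 85 × 0.12 = 10.2
  Assignments 77 × 0.22 = 16.94
  Discussion 76 × 0.06 = 4.56
  Midterm exam 90 × 0.12 = 10.8
  Portfolio 70 × 0.05 = 3.5
  Problem sets 68 × 0.27 = 18.36
  Capstone 84 × 0.08 = 6.72
Sum = 77.16
Bonus assignment: 77.16 + 1 = 78.16
78.16 is ≥ 77 and < 80 → C+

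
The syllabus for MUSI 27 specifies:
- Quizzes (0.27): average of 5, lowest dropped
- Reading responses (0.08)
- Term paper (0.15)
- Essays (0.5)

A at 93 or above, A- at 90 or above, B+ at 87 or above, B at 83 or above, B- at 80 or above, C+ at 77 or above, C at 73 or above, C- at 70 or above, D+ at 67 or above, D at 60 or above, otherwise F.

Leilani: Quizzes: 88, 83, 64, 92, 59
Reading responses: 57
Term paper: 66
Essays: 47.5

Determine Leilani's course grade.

Quizzes: drop 59 → average of remaining 4 = 327/4 = 81.75
Weighted total:
  Quizzes 81.75 × 0.27 = 22.0725
  Reading responses 57 × 0.08 = 4.56
  Term paper 66 × 0.15 = 9.9
  Essays 47.5 × 0.5 = 23.75
Sum = 60.2825
60.2825 is ≥ 60 and < 67 → D

D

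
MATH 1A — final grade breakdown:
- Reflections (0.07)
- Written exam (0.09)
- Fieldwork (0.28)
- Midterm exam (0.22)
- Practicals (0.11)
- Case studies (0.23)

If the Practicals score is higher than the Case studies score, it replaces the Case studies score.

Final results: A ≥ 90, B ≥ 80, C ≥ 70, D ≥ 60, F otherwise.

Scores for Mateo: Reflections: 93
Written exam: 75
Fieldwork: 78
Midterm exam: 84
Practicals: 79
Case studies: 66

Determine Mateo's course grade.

B

Practicals (79) > Case studies (66), so Case studies counts as 79.
Weighted total:
  Reflections 93 × 0.07 = 6.51
  Written exam 75 × 0.09 = 6.75
  Fieldwork 78 × 0.28 = 21.84
  Midterm exam 84 × 0.22 = 18.48
  Practicals 79 × 0.11 = 8.69
  Case studies 79 × 0.23 = 18.17
Sum = 80.44
80.44 is ≥ 80 and < 90 → B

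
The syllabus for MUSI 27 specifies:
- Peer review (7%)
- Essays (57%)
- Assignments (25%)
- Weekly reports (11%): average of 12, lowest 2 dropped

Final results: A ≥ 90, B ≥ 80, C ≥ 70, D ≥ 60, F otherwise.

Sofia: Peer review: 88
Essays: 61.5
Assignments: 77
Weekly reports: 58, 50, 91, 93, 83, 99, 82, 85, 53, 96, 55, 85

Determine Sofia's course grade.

D

Weekly reports: drop 50, 53 → average of remaining 10 = 827/10 = 82.7
Weighted total:
  Peer review 88 × 0.07 = 6.16
  Essays 61.5 × 0.57 = 35.055
  Assignments 77 × 0.25 = 19.25
  Weekly reports 82.7 × 0.11 = 9.097
Sum = 69.562
69.562 is ≥ 60 and < 70 → D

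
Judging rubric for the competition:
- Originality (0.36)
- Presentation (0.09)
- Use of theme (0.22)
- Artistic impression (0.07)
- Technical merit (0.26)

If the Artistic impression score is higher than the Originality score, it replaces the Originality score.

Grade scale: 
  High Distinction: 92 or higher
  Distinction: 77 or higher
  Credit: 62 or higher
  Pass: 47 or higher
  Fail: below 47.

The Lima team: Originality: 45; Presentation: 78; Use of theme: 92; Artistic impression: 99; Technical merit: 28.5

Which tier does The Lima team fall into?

Artistic impression (99) > Originality (45), so Originality counts as 99.
Weighted total:
  Originality 99 × 0.36 = 35.64
  Presentation 78 × 0.09 = 7.02
  Use of theme 92 × 0.22 = 20.24
  Artistic impression 99 × 0.07 = 6.93
  Technical merit 28.5 × 0.26 = 7.41
Sum = 77.24
77.24 is ≥ 77 and < 92 → Distinction

Distinction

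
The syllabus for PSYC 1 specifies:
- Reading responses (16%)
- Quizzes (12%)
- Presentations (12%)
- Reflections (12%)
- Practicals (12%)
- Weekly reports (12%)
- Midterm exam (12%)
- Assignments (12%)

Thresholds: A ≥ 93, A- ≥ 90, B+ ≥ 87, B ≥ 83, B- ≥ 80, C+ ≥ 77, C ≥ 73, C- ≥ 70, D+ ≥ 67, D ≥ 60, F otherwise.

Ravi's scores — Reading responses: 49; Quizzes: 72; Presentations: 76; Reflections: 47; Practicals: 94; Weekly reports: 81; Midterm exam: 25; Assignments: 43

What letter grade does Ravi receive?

D

Weighted total:
  Reading responses 49 × 0.16 = 7.84
  Quizzes 72 × 0.12 = 8.64
  Presentations 76 × 0.12 = 9.12
  Reflections 47 × 0.12 = 5.64
  Practicals 94 × 0.12 = 11.28
  Weekly reports 81 × 0.12 = 9.72
  Midterm exam 25 × 0.12 = 3
  Assignments 43 × 0.12 = 5.16
Sum = 60.4
60.4 is ≥ 60 and < 67 → D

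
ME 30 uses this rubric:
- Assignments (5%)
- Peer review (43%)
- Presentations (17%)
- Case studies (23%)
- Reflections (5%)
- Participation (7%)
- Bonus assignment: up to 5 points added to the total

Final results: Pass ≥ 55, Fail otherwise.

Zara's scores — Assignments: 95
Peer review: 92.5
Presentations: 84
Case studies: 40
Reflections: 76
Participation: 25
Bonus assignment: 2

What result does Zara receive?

Weighted total:
  Assignments 95 × 0.05 = 4.75
  Peer review 92.5 × 0.43 = 39.775
  Presentations 84 × 0.17 = 14.28
  Case studies 40 × 0.23 = 9.2
  Reflections 76 × 0.05 = 3.8
  Participation 25 × 0.07 = 1.75
Sum = 73.555
Bonus assignment: 73.555 + 2 = 75.555
75.555 ≥ 55 → Pass

Pass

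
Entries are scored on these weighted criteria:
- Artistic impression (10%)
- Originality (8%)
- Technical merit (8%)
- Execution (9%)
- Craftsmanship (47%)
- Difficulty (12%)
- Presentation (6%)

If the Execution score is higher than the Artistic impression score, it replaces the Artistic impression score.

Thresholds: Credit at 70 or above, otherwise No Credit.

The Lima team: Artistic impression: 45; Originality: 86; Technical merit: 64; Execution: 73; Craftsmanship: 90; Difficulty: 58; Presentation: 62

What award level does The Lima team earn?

Execution (73) > Artistic impression (45), so Artistic impression counts as 73.
Weighted total:
  Artistic impression 73 × 0.1 = 7.3
  Originality 86 × 0.08 = 6.88
  Technical merit 64 × 0.08 = 5.12
  Execution 73 × 0.09 = 6.57
  Craftsmanship 90 × 0.47 = 42.3
  Difficulty 58 × 0.12 = 6.96
  Presentation 62 × 0.06 = 3.72
Sum = 78.85
78.85 ≥ 70 → Credit

Credit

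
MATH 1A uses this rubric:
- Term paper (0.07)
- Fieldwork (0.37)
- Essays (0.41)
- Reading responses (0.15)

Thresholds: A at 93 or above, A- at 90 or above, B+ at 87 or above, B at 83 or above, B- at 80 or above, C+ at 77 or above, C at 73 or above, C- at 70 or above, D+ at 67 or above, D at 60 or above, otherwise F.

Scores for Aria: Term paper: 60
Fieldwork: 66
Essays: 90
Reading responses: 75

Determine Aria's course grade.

C

Weighted total:
  Term paper 60 × 0.07 = 4.2
  Fieldwork 66 × 0.37 = 24.42
  Essays 90 × 0.41 = 36.9
  Reading responses 75 × 0.15 = 11.25
Sum = 76.77
76.77 is ≥ 73 and < 77 → C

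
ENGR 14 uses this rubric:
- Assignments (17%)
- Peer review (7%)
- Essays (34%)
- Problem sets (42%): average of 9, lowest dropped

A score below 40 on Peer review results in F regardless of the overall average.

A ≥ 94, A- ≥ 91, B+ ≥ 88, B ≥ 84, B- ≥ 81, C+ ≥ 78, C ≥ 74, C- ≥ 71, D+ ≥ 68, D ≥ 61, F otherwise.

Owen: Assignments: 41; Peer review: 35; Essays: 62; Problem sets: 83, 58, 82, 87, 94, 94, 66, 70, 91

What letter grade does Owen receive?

F

Problem sets: drop 58 → average of remaining 8 = 667/8 = 83.375
Peer review score 35 < 40: minimum not met.
Weighted total:
  Assignments 41 × 0.17 = 6.97
  Peer review 35 × 0.07 = 2.45
  Essays 62 × 0.34 = 21.08
  Problem sets 83.375 × 0.42 = 35.0175
Sum = 65.5175
Because the Peer review minimum was not met, the result is F.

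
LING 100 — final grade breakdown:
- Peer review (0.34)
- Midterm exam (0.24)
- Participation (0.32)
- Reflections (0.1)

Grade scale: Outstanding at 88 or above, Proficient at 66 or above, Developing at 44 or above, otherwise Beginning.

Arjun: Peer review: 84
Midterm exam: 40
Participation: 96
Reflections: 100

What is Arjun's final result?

Proficient

Weighted total:
  Peer review 84 × 0.34 = 28.56
  Midterm exam 40 × 0.24 = 9.6
  Participation 96 × 0.32 = 30.72
  Reflections 100 × 0.1 = 10
Sum = 78.88
78.88 is ≥ 66 and < 88 → Proficient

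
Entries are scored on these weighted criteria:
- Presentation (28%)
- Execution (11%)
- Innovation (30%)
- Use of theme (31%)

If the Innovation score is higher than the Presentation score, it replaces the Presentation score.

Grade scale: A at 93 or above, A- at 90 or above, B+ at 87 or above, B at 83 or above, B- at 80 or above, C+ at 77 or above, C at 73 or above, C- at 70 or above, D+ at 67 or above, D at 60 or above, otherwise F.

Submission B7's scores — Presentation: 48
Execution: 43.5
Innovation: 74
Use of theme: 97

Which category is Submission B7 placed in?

Innovation (74) > Presentation (48), so Presentation counts as 74.
Weighted total:
  Presentation 74 × 0.28 = 20.72
  Execution 43.5 × 0.11 = 4.785
  Innovation 74 × 0.3 = 22.2
  Use of theme 97 × 0.31 = 30.07
Sum = 77.775
77.775 is ≥ 77 and < 80 → C+

C+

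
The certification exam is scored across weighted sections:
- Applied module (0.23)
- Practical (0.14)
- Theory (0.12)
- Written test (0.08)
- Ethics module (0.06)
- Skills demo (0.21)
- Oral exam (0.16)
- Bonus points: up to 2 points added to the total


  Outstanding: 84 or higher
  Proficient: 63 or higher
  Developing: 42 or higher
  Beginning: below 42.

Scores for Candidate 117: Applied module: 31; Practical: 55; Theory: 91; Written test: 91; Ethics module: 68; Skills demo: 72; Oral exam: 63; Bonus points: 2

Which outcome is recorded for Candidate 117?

Proficient

Weighted total:
  Applied module 31 × 0.23 = 7.13
  Practical 55 × 0.14 = 7.7
  Theory 91 × 0.12 = 10.92
  Written test 91 × 0.08 = 7.28
  Ethics module 68 × 0.06 = 4.08
  Skills demo 72 × 0.21 = 15.12
  Oral exam 63 × 0.16 = 10.08
Sum = 62.31
Bonus points: 62.31 + 2 = 64.31
64.31 is ≥ 63 and < 84 → Proficient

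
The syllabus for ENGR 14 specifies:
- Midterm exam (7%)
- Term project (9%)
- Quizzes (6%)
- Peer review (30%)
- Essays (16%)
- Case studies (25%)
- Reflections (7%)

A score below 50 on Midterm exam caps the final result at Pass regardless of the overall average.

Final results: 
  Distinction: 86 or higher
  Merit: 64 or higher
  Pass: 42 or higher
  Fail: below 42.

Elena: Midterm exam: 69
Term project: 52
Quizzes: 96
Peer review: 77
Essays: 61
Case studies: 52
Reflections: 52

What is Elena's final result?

Merit

Midterm exam score 69 ≥ 50: minimum met.
Weighted total:
  Midterm exam 69 × 0.07 = 4.83
  Term project 52 × 0.09 = 4.68
  Quizzes 96 × 0.06 = 5.76
  Peer review 77 × 0.3 = 23.1
  Essays 61 × 0.16 = 9.76
  Case studies 52 × 0.25 = 13
  Reflections 52 × 0.07 = 3.64
Sum = 64.77
64.77 is ≥ 64 and < 86 → Merit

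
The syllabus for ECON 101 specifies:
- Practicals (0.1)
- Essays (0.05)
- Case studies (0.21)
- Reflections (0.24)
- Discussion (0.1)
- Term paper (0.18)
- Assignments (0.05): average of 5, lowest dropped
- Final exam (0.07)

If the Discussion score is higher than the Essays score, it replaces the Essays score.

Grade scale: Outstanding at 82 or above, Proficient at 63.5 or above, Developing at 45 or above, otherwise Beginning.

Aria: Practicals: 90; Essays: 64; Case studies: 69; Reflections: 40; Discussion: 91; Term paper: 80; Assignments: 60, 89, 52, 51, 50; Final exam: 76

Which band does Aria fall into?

Proficient

Assignments: drop 50 → average of remaining 4 = 252/4 = 63
Discussion (91) > Essays (64), so Essays counts as 91.
Weighted total:
  Practicals 90 × 0.1 = 9
  Essays 91 × 0.05 = 4.55
  Case studies 69 × 0.21 = 14.49
  Reflections 40 × 0.24 = 9.6
  Discussion 91 × 0.1 = 9.1
  Term paper 80 × 0.18 = 14.4
  Assignments 63 × 0.05 = 3.15
  Final exam 76 × 0.07 = 5.32
Sum = 69.61
69.61 is ≥ 63.5 and < 82 → Proficient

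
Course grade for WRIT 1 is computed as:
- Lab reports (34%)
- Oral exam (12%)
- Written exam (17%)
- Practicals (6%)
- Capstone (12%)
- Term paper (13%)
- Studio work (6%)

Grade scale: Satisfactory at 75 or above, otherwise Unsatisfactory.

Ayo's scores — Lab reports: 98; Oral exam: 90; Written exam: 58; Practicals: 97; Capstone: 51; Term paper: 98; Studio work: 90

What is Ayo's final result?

Satisfactory

Weighted total:
  Lab reports 98 × 0.34 = 33.32
  Oral exam 90 × 0.12 = 10.8
  Written exam 58 × 0.17 = 9.86
  Practicals 97 × 0.06 = 5.82
  Capstone 51 × 0.12 = 6.12
  Term paper 98 × 0.13 = 12.74
  Studio work 90 × 0.06 = 5.4
Sum = 84.06
84.06 ≥ 75 → Satisfactory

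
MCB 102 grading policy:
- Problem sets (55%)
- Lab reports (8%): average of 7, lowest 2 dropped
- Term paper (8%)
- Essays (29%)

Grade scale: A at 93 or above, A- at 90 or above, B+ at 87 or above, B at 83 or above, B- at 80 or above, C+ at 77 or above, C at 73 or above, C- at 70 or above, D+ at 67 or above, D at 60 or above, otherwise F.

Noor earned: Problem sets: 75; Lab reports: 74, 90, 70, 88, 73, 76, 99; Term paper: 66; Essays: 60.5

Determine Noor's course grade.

Lab reports: drop 70, 73 → average of remaining 5 = 427/5 = 85.4
Weighted total:
  Problem sets 75 × 0.55 = 41.25
  Lab reports 85.4 × 0.08 = 6.832
  Term paper 66 × 0.08 = 5.28
  Essays 60.5 × 0.29 = 17.545
Sum = 70.907
70.907 is ≥ 70 and < 73 → C-

C-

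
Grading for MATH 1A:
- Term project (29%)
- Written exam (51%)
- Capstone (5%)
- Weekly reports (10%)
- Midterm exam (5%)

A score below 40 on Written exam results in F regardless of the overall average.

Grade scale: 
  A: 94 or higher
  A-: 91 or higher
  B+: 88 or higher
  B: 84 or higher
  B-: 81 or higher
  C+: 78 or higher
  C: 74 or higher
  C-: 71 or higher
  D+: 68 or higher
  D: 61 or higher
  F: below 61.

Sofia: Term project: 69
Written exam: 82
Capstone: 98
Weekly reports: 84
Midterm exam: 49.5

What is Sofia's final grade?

C

Written exam score 82 ≥ 40: minimum met.
Weighted total:
  Term project 69 × 0.29 = 20.01
  Written exam 82 × 0.51 = 41.82
  Capstone 98 × 0.05 = 4.9
  Weekly reports 84 × 0.1 = 8.4
  Midterm exam 49.5 × 0.05 = 2.475
Sum = 77.605
77.605 is ≥ 74 and < 78 → C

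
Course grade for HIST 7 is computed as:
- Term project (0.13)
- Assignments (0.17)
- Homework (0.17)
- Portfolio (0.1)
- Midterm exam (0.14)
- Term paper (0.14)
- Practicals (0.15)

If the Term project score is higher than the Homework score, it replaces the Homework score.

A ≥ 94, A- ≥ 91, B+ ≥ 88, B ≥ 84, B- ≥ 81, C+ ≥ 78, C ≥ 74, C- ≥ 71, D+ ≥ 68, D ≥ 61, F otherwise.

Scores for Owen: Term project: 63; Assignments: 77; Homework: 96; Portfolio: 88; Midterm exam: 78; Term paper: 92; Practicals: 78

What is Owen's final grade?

B-

Term project (63) ≤ Homework (96), so Homework stays at 96.
Weighted total:
  Term project 63 × 0.13 = 8.19
  Assignments 77 × 0.17 = 13.09
  Homework 96 × 0.17 = 16.32
  Portfolio 88 × 0.1 = 8.8
  Midterm exam 78 × 0.14 = 10.92
  Term paper 92 × 0.14 = 12.88
  Practicals 78 × 0.15 = 11.7
Sum = 81.9
81.9 is ≥ 81 and < 84 → B-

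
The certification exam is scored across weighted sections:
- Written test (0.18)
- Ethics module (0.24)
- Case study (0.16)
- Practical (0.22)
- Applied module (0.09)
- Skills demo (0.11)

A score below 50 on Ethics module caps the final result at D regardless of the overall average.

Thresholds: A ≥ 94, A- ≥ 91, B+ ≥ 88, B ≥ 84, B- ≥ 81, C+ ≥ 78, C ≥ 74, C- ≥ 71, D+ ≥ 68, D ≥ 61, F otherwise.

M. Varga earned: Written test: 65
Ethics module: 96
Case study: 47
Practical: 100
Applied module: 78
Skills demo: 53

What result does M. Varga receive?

C

Ethics module score 96 ≥ 50: minimum met.
Weighted total:
  Written test 65 × 0.18 = 11.7
  Ethics module 96 × 0.24 = 23.04
  Case study 47 × 0.16 = 7.52
  Practical 100 × 0.22 = 22
  Applied module 78 × 0.09 = 7.02
  Skills demo 53 × 0.11 = 5.83
Sum = 77.11
77.11 is ≥ 74 and < 78 → C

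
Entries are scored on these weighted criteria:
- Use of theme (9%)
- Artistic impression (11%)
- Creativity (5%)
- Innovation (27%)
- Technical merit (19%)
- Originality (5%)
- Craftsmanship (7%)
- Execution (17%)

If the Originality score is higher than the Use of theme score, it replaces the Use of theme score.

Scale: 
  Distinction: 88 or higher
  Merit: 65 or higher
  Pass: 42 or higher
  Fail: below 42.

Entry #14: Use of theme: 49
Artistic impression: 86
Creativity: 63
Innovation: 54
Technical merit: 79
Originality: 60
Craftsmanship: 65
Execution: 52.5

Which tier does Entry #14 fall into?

Originality (60) > Use of theme (49), so Use of theme counts as 60.
Weighted total:
  Use of theme 60 × 0.09 = 5.4
  Artistic impression 86 × 0.11 = 9.46
  Creativity 63 × 0.05 = 3.15
  Innovation 54 × 0.27 = 14.58
  Technical merit 79 × 0.19 = 15.01
  Originality 60 × 0.05 = 3
  Craftsmanship 65 × 0.07 = 4.55
  Execution 52.5 × 0.17 = 8.925
Sum = 64.075
64.075 is ≥ 42 and < 65 → Pass

Pass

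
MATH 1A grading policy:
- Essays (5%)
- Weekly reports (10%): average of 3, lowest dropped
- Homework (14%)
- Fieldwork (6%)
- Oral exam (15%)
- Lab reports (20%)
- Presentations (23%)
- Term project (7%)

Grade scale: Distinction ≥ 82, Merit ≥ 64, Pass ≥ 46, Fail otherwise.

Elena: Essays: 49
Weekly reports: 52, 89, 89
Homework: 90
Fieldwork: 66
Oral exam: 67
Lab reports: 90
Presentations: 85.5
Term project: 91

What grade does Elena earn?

Merit

Weekly reports: drop 52 → average of remaining 2 = 178/2 = 89
Weighted total:
  Essays 49 × 0.05 = 2.45
  Weekly reports 89 × 0.1 = 8.9
  Homework 90 × 0.14 = 12.6
  Fieldwork 66 × 0.06 = 3.96
  Oral exam 67 × 0.15 = 10.05
  Lab reports 90 × 0.2 = 18
  Presentations 85.5 × 0.23 = 19.665
  Term project 91 × 0.07 = 6.37
Sum = 81.995
81.995 is ≥ 64 and < 82 → Merit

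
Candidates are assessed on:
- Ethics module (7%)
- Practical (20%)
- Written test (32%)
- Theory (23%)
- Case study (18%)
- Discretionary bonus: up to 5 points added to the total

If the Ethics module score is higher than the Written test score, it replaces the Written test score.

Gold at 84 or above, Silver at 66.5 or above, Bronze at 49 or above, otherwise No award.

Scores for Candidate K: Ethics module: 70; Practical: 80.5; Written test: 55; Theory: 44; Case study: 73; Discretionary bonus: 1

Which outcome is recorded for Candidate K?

Silver

Ethics module (70) > Written test (55), so Written test counts as 70.
Weighted total:
  Ethics module 70 × 0.07 = 4.9
  Practical 80.5 × 0.2 = 16.1
  Written test 70 × 0.32 = 22.4
  Theory 44 × 0.23 = 10.12
  Case study 73 × 0.18 = 13.14
Sum = 66.66
Discretionary bonus: 66.66 + 1 = 67.66
67.66 is ≥ 66.5 and < 84 → Silver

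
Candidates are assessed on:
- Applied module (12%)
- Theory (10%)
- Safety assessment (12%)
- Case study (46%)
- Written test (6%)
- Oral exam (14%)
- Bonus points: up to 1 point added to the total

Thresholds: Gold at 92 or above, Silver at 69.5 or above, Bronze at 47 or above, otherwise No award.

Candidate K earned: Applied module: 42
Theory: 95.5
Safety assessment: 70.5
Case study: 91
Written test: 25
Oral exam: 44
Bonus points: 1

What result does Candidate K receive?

Weighted total:
  Applied module 42 × 0.12 = 5.04
  Theory 95.5 × 0.1 = 9.55
  Safety assessment 70.5 × 0.12 = 8.46
  Case study 91 × 0.46 = 41.86
  Written test 25 × 0.06 = 1.5
  Oral exam 44 × 0.14 = 6.16
Sum = 72.57
Bonus points: 72.57 + 1 = 73.57
73.57 is ≥ 69.5 and < 92 → Silver

Silver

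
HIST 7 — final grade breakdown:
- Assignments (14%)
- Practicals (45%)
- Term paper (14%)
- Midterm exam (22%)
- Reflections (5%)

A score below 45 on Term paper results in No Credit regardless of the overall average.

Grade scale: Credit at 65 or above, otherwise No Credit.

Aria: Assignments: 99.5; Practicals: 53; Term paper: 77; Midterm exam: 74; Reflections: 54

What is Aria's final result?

Credit

Term paper score 77 ≥ 45: minimum met.
Weighted total:
  Assignments 99.5 × 0.14 = 13.93
  Practicals 53 × 0.45 = 23.85
  Term paper 77 × 0.14 = 10.78
  Midterm exam 74 × 0.22 = 16.28
  Reflections 54 × 0.05 = 2.7
Sum = 67.54
67.54 ≥ 65 → Credit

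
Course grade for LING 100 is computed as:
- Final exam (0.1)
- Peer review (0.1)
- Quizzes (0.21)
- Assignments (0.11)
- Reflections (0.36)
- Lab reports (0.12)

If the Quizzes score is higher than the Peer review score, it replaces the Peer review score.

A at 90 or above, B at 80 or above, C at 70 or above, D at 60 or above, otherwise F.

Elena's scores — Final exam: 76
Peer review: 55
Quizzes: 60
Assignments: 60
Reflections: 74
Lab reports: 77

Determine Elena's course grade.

D

Quizzes (60) > Peer review (55), so Peer review counts as 60.
Weighted total:
  Final exam 76 × 0.1 = 7.6
  Peer review 60 × 0.1 = 6
  Quizzes 60 × 0.21 = 12.6
  Assignments 60 × 0.11 = 6.6
  Reflections 74 × 0.36 = 26.64
  Lab reports 77 × 0.12 = 9.24
Sum = 68.68
68.68 is ≥ 60 and < 70 → D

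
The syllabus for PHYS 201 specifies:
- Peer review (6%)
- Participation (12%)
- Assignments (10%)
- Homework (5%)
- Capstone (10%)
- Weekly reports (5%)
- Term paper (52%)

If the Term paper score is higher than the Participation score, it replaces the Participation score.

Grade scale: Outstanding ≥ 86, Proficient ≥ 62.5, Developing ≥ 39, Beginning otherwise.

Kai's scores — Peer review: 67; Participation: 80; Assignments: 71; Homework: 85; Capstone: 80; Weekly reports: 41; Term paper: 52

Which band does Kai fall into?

Developing

Term paper (52) ≤ Participation (80), so Participation stays at 80.
Weighted total:
  Peer review 67 × 0.06 = 4.02
  Participation 80 × 0.12 = 9.6
  Assignments 71 × 0.1 = 7.1
  Homework 85 × 0.05 = 4.25
  Capstone 80 × 0.1 = 8
  Weekly reports 41 × 0.05 = 2.05
  Term paper 52 × 0.52 = 27.04
Sum = 62.06
62.06 is ≥ 39 and < 62.5 → Developing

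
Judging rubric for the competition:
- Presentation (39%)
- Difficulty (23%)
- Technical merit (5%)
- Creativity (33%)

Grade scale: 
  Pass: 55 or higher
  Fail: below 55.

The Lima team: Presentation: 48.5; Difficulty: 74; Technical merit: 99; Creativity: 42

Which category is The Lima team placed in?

Fail

Weighted total:
  Presentation 48.5 × 0.39 = 18.915
  Difficulty 74 × 0.23 = 17.02
  Technical merit 99 × 0.05 = 4.95
  Creativity 42 × 0.33 = 13.86
Sum = 54.745
54.745 < 55 → Fail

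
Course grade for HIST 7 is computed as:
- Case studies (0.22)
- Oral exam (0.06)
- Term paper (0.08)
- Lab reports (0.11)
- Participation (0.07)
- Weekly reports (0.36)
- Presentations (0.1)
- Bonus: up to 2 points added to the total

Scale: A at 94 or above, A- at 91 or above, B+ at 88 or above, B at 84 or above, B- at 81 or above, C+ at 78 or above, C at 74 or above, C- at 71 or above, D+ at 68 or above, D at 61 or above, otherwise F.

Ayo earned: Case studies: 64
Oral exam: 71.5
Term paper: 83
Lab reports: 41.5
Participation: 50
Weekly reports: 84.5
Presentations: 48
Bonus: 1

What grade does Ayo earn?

Weighted total:
  Case studies 64 × 0.22 = 14.08
  Oral exam 71.5 × 0.06 = 4.29
  Term paper 83 × 0.08 = 6.64
  Lab reports 41.5 × 0.11 = 4.565
  Participation 50 × 0.07 = 3.5
  Weekly reports 84.5 × 0.36 = 30.42
  Presentations 48 × 0.1 = 4.8
Sum = 68.295
Bonus: 68.295 + 1 = 69.295
69.295 is ≥ 68 and < 71 → D+

D+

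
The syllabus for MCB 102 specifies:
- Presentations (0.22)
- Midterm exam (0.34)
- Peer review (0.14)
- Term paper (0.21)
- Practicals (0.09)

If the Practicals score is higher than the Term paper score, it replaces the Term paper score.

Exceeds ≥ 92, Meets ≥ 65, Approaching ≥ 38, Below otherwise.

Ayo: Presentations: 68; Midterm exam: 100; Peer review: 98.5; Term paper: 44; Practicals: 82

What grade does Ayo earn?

Meets

Practicals (82) > Term paper (44), so Term paper counts as 82.
Weighted total:
  Presentations 68 × 0.22 = 14.96
  Midterm exam 100 × 0.34 = 34
  Peer review 98.5 × 0.14 = 13.79
  Term paper 82 × 0.21 = 17.22
  Practicals 82 × 0.09 = 7.38
Sum = 87.35
87.35 is ≥ 65 and < 92 → Meets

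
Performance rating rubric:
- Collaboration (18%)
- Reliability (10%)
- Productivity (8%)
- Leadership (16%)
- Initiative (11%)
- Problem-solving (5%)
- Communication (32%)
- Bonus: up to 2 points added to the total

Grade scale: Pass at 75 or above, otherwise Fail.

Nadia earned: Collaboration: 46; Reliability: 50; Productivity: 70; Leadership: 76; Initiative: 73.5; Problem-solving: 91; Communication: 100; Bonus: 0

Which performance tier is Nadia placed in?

Weighted total:
  Collaboration 46 × 0.18 = 8.28
  Reliability 50 × 0.1 = 5
  Productivity 70 × 0.08 = 5.6
  Leadership 76 × 0.16 = 12.16
  Initiative 73.5 × 0.11 = 8.085
  Problem-solving 91 × 0.05 = 4.55
  Communication 100 × 0.32 = 32
Sum = 75.675
Bonus: 75.675 + 0 = 75.675
75.675 ≥ 75 → Pass

Pass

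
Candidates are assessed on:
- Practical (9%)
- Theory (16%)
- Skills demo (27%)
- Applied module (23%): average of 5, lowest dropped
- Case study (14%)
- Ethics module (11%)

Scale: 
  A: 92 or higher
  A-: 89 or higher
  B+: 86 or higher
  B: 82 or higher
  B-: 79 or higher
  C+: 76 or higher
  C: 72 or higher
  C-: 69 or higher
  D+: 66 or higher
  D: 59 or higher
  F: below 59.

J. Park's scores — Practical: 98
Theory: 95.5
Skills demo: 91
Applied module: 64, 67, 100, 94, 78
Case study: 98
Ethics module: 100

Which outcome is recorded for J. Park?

Applied module: drop 64 → average of remaining 4 = 339/4 = 84.75
Weighted total:
  Practical 98 × 0.09 = 8.82
  Theory 95.5 × 0.16 = 15.28
  Skills demo 91 × 0.27 = 24.57
  Applied module 84.75 × 0.23 = 19.4925
  Case study 98 × 0.14 = 13.72
  Ethics module 100 × 0.11 = 11
Sum = 92.8825
92.8825 ≥ 92 → A

A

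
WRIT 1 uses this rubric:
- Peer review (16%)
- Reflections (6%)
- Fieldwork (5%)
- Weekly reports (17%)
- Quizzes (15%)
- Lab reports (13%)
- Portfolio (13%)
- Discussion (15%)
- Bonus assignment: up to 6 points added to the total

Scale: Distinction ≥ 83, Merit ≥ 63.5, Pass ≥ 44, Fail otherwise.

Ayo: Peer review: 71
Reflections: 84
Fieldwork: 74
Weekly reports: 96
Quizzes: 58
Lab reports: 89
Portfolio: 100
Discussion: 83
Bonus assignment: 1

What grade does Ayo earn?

Weighted total:
  Peer review 71 × 0.16 = 11.36
  Reflections 84 × 0.06 = 5.04
  Fieldwork 74 × 0.05 = 3.7
  Weekly reports 96 × 0.17 = 16.32
  Quizzes 58 × 0.15 = 8.7
  Lab reports 89 × 0.13 = 11.57
  Portfolio 100 × 0.13 = 13
  Discussion 83 × 0.15 = 12.45
Sum = 82.14
Bonus assignment: 82.14 + 1 = 83.14
83.14 ≥ 83 → Distinction

Distinction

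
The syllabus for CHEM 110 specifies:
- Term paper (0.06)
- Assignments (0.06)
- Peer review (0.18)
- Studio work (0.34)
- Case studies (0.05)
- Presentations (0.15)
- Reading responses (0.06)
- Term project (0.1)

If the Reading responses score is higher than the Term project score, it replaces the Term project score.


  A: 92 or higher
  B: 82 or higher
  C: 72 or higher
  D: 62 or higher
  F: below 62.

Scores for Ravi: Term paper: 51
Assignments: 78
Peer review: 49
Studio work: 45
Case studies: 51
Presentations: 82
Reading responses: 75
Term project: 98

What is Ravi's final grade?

Reading responses (75) ≤ Term project (98), so Term project stays at 98.
Weighted total:
  Term paper 51 × 0.06 = 3.06
  Assignments 78 × 0.06 = 4.68
  Peer review 49 × 0.18 = 8.82
  Studio work 45 × 0.34 = 15.3
  Case studies 51 × 0.05 = 2.55
  Presentations 82 × 0.15 = 12.3
  Reading responses 75 × 0.06 = 4.5
  Term project 98 × 0.1 = 9.8
Sum = 61.01
61.01 < 62 → F

F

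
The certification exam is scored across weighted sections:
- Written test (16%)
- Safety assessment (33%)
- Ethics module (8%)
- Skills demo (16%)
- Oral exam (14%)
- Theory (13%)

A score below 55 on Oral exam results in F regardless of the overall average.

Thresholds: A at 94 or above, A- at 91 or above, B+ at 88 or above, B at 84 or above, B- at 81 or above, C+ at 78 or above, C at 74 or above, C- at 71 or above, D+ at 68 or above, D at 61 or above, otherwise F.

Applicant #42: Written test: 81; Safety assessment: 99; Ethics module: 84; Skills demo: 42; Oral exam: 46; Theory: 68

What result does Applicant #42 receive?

F

Oral exam score 46 < 55: minimum not met.
Weighted total:
  Written test 81 × 0.16 = 12.96
  Safety assessment 99 × 0.33 = 32.67
  Ethics module 84 × 0.08 = 6.72
  Skills demo 42 × 0.16 = 6.72
  Oral exam 46 × 0.14 = 6.44
  Theory 68 × 0.13 = 8.84
Sum = 74.35
Because the Oral exam minimum was not met, the result is F.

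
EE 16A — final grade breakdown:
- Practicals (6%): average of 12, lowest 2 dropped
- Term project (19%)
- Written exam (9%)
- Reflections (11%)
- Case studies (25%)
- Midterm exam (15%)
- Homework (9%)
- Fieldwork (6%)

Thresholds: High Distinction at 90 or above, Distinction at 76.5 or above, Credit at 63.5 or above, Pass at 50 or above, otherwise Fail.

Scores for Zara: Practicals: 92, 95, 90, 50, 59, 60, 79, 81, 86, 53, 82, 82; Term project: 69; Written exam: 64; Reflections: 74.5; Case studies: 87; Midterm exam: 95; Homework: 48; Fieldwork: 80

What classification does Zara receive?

Distinction

Practicals: drop 50, 53 → average of remaining 10 = 806/10 = 80.6
Weighted total:
  Practicals 80.6 × 0.06 = 4.836
  Term project 69 × 0.19 = 13.11
  Written exam 64 × 0.09 = 5.76
  Reflections 74.5 × 0.11 = 8.195
  Case studies 87 × 0.25 = 21.75
  Midterm exam 95 × 0.15 = 14.25
  Homework 48 × 0.09 = 4.32
  Fieldwork 80 × 0.06 = 4.8
Sum = 77.021
77.021 is ≥ 76.5 and < 90 → Distinction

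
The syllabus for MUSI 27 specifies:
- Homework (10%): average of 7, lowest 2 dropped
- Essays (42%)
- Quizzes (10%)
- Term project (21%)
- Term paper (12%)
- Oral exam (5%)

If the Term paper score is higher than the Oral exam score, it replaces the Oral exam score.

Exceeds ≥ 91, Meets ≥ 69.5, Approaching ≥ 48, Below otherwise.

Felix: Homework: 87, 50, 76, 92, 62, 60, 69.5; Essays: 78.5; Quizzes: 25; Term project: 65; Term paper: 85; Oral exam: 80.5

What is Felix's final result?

Homework: drop 50, 60 → average of remaining 5 = 386.5/5 = 77.3
Term paper (85) > Oral exam (80.5), so Oral exam counts as 85.
Weighted total:
  Homework 77.3 × 0.1 = 7.73
  Essays 78.5 × 0.42 = 32.97
  Quizzes 25 × 0.1 = 2.5
  Term project 65 × 0.21 = 13.65
  Term paper 85 × 0.12 = 10.2
  Oral exam 85 × 0.05 = 4.25
Sum = 71.3
71.3 is ≥ 69.5 and < 91 → Meets

Meets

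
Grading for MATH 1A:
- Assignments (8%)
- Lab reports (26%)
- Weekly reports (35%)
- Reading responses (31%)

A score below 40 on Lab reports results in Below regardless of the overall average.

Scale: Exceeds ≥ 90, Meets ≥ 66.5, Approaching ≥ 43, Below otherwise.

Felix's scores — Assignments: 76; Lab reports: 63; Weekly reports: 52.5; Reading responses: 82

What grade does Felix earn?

Lab reports score 63 ≥ 40: minimum met.
Weighted total:
  Assignments 76 × 0.08 = 6.08
  Lab reports 63 × 0.26 = 16.38
  Weekly reports 52.5 × 0.35 = 18.375
  Reading responses 82 × 0.31 = 25.42
Sum = 66.255
66.255 is ≥ 43 and < 66.5 → Approaching

Approaching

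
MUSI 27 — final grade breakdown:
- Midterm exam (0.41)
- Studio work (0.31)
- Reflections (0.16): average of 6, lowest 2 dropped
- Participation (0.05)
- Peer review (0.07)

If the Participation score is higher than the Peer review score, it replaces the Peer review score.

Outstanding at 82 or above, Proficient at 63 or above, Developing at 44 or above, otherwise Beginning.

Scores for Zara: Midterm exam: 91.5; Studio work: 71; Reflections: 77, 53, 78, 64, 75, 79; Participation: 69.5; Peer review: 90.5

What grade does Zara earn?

Reflections: drop 53, 64 → average of remaining 4 = 309/4 = 77.25
Participation (69.5) ≤ Peer review (90.5), so Peer review stays at 90.5.
Weighted total:
  Midterm exam 91.5 × 0.41 = 37.515
  Studio work 71 × 0.31 = 22.01
  Reflections 77.25 × 0.16 = 12.36
  Participation 69.5 × 0.05 = 3.475
  Peer review 90.5 × 0.07 = 6.335
Sum = 81.695
81.695 is ≥ 63 and < 82 → Proficient

Proficient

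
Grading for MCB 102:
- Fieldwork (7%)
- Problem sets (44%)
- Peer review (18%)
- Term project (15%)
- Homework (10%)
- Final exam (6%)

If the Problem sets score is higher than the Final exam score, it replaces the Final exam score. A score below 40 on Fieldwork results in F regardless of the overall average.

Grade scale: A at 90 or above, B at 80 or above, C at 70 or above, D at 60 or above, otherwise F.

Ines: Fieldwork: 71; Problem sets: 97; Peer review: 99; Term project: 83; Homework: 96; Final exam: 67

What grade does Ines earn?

A

Problem sets (97) > Final exam (67), so Final exam counts as 97.
Fieldwork score 71 ≥ 40: minimum met.
Weighted total:
  Fieldwork 71 × 0.07 = 4.97
  Problem sets 97 × 0.44 = 42.68
  Peer review 99 × 0.18 = 17.82
  Term project 83 × 0.15 = 12.45
  Homework 96 × 0.1 = 9.6
  Final exam 97 × 0.06 = 5.82
Sum = 93.34
93.34 ≥ 90 → A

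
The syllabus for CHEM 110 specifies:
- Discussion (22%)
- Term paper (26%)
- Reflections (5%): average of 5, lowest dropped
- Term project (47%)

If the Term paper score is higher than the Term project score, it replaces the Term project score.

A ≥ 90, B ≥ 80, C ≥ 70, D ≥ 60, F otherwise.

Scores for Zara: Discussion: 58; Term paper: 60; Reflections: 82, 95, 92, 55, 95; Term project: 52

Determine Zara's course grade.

D

Reflections: drop 55 → average of remaining 4 = 364/4 = 91
Term paper (60) > Term project (52), so Term project counts as 60.
Weighted total:
  Discussion 58 × 0.22 = 12.76
  Term paper 60 × 0.26 = 15.6
  Reflections 91 × 0.05 = 4.55
  Term project 60 × 0.47 = 28.2
Sum = 61.11
61.11 is ≥ 60 and < 70 → D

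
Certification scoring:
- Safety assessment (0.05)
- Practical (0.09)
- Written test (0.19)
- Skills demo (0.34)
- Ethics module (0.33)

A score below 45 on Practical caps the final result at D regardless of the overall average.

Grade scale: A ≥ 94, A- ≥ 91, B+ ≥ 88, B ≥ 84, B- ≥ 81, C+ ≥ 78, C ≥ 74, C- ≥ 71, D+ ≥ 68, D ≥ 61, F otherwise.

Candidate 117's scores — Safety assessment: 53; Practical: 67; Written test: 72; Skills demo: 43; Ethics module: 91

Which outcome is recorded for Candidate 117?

D

Practical score 67 ≥ 45: minimum met.
Weighted total:
  Safety assessment 53 × 0.05 = 2.65
  Practical 67 × 0.09 = 6.03
  Written test 72 × 0.19 = 13.68
  Skills demo 43 × 0.34 = 14.62
  Ethics module 91 × 0.33 = 30.03
Sum = 67.01
67.01 is ≥ 61 and < 68 → D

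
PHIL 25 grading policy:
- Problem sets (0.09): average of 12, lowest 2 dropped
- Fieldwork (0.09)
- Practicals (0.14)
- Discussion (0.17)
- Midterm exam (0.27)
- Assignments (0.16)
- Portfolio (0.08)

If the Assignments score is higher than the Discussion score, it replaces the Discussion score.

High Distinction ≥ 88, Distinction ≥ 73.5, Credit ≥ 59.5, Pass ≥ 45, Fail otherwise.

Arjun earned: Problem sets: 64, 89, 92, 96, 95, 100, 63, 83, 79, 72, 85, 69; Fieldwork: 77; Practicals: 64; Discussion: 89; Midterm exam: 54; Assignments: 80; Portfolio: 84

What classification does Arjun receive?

Problem sets: drop 63, 64 → average of remaining 10 = 860/10 = 86
Assignments (80) ≤ Discussion (89), so Discussion stays at 89.
Weighted total:
  Problem sets 86 × 0.09 = 7.74
  Fieldwork 77 × 0.09 = 6.93
  Practicals 64 × 0.14 = 8.96
  Discussion 89 × 0.17 = 15.13
  Midterm exam 54 × 0.27 = 14.58
  Assignments 80 × 0.16 = 12.8
  Portfolio 84 × 0.08 = 6.72
Sum = 72.86
72.86 is ≥ 59.5 and < 73.5 → Credit

Credit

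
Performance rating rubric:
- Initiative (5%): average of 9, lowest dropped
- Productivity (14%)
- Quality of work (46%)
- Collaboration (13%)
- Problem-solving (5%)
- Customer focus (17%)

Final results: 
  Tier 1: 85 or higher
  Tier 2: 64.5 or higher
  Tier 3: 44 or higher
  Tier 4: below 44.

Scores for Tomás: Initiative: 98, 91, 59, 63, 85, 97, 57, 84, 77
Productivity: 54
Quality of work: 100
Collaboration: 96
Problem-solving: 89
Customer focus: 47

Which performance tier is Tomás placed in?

Tier 2

Initiative: drop 57 → average of remaining 8 = 654/8 = 81.75
Weighted total:
  Initiative 81.75 × 0.05 = 4.0875
  Productivity 54 × 0.14 = 7.56
  Quality of work 100 × 0.46 = 46
  Collaboration 96 × 0.13 = 12.48
  Problem-solving 89 × 0.05 = 4.45
  Customer focus 47 × 0.17 = 7.99
Sum = 82.5675
82.5675 is ≥ 64.5 and < 85 → Tier 2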